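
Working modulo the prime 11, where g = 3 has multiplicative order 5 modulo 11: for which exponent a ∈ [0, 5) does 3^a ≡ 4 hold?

4

Successive powers of 3 modulo 11:
  3^0=1  3^1=3  3^2=9  3^3=5  3^4=4
So 3^4 ≡ 4 (mod 11), giving a = 4.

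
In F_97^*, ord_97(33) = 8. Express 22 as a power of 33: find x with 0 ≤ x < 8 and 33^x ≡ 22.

2

Successive powers of 33 modulo 97:
  33^0=1  33^1=33  33^2=22
So 33^2 ≡ 22 (mod 97), giving x = 2.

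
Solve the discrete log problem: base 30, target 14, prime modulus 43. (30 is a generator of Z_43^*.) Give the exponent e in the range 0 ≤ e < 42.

40

Baby-step giant-step with m = ceil(sqrt(42)) = 7.
Baby table (30^j mod 43 for j=0..6):
  0:1  1:30  2:40  3:39  4:9  5:12  6:16
Giant step factor: 30^(-7) ≡ 37 (mod 43).
Scan 14·37^i mod 43 for i = 0, 1, …:
  i=0: 14   i=1: 2   i=2: 31   i=3: 29
  i=4: 41   i=5: 12
Match at i=5, j=5: e = 5·7 + 5 = 40.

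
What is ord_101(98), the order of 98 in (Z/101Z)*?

100

The order of 98 must divide p − 1 = 100 = 2^2 · 5^2.
Divisors: 1, 2, 4, 5, 10, 20, 25, 50, 100.
Check each in increasing order: 98^1 ≡ 98;  98^2 ≡ 9;  98^4 ≡ 81;  98^5 ≡ 60;  98^10 ≡ 65;  98^20 ≡ 84;  98^25 ≡ 91;  98^50 ≡ 100;  98^100 ≡ 1.
Smallest exponent giving 1 is 100.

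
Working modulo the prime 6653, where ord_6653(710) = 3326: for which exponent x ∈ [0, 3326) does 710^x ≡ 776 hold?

488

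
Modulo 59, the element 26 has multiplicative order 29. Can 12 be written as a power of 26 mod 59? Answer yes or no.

yes

12 ∈ ⟨26⟩ iff 12^29 ≡ 1 (mod 59), since |⟨26⟩| = 29.
12^29 mod 59 = 1.
Since 1 = 1, 12 lies in the subgroup.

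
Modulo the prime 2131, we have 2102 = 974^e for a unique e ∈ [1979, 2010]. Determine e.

1998

Compute 974^1979 mod 2131 = 1245, then multiply by 974 repeatedly:
  974^1979=1245  974^1980=91  974^1981=1263  974^1982=575  974^1983=1728
  974^1984=1713  974^1985=2020  974^1986=567  974^1987=329  974^1988=796
  974^1989=1751  974^1990=674  974^1991=128  974^1992=1074  974^1993=1886
  974^1994=42  974^1995=419  974^1996=1085  974^1997=1945  974^1998=2102
Found 2102 at exponent 1998.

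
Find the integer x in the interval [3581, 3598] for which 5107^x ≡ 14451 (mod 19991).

3581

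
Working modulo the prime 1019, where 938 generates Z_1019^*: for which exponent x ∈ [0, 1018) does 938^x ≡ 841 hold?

686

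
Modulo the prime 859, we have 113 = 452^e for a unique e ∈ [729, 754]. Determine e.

753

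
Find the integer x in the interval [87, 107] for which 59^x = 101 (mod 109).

99

Compute 59^87 mod 109 = 17, then multiply by 59 repeatedly:
  59^87=17  59^88=22  59^89=99  59^90=64  59^91=70
  59^92=97  59^93=55  59^94=84  59^95=51  59^96=66
  59^97=79  59^98=83  59^99=101
Found 101 at exponent 99.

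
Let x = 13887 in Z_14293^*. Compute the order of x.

The order of 13887 must divide p − 1 = 14292 = 2^2 · 3^2 · 397.
Divisors: 1, 2, 3, 4, 6, 9, 12, 18, 36, 397, 794, 1191, 1588, 2382, 3573, 4764, 7146, 14292.
Check each in increasing order: 13887^1 ≡ 13887;  13887^2 ≡ 7613;  13887^3 ≡ 10703;  13887^4 ≡ 13947;  13887^6 ≡ 10107;  13887^9 ≡ 5797;  13887^12 ≡ 13671;  13887^18 ≡ 2366;  13887^36 ≡ 9393;  13887^397 ≡ 13568;  13887^794 ≡ 11077;  13887^1191 ≡ 1841;  13887^1588 ≡ 8817;  13887^2382 ≡ 1840;  13887^3573 ≡ 14292;  13887^4764 ≡ 12452;  13887^7146 ≡ 1.
Smallest exponent giving 1 is 7146.

7146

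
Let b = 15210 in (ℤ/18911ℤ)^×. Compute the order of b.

1891

The order of 15210 must divide p − 1 = 18910 = 2 · 5 · 31 · 61.
Divisors: 1, 2, 5, 10, 31, 61, 62, 122, 155, 305, 310, 610, 1891, 3782, 9455, 18910.
Check each in increasing order: 15210^1 ≡ 15210;  15210^2 ≡ 5837;  15210^5 ≡ 5973;  15210^10 ≡ 10583;  15210^31 ≡ 13637;  15210^61 ≡ 16219;  15210^62 ≡ 15906;  15210^122 ≡ 3951;  15210^155 ≡ 13712;  15210^305 ≡ 11535;  15210^310 ≡ 5782;  15210^610 ≡ 17340;  15210^1891 ≡ 1.
Smallest exponent giving 1 is 1891.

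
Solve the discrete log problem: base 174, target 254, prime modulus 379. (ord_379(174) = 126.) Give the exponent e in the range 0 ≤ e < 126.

117

Baby-step giant-step with m = ceil(sqrt(126)) = 12.
Baby table (174^j mod 379 for j=0..11):
  0:1  1:174  2:335  3:303  4:41  5:312  6:91  7:295
  8:165  9:285  10:320  11:346
Giant step factor: 174^(-12) ≡ 246 (mod 379).
Scan 254·246^i mod 379 for i = 0, 1, …:
  i=0: 254   i=1: 328   i=2: 340   i=3: 260
  i=4: 288   i=5: 354   i=6: 293   i=7: 68
  i=8: 52   i=9: 285
Match at i=9, j=9: e = 9·12 + 9 = 117.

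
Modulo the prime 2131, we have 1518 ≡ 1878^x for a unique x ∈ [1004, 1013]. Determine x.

Compute 1878^1004 mod 2131 = 691, then multiply by 1878 repeatedly:
  1878^1004=691  1878^1005=2050  1878^1006=1314  1878^1007=2125  1878^1008=1518
Found 1518 at exponent 1008.

1008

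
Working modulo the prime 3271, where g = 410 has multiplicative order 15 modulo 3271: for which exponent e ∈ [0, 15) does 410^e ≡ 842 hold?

10

Successive powers of 410 modulo 3271:
  410^0=1  410^1=410  410^2=1279  410^3=1030  410^4=341  410^5=2428
  410^6=1096  410^7=1233  410^8=1796  410^9=385  410^10=842
So 410^10 ≡ 842 (mod 3271), giving e = 10.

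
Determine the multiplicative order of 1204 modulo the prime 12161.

The order of 1204 must divide p − 1 = 12160 = 2^7 · 5 · 19.
Divisors: 1, 2, 4, 5, 8, 10, 16, 19, 20, 32, 38, 40, 64, 76, 80, 95, 128, 152, 160, 190, 304, 320, 380, 608, 640, 760, 1216, 1520, 2432, 3040, 6080, 12160.
Check each in increasing order: 1204^1 ≡ 1204;  1204^2 ≡ 2457;  1204^4 ≡ 4993;  1204^5 ≡ 4038;  1204^8 ≡ 12160;  1204^10 ≡ 9704;  1204^16 ≡ 1.
Smallest exponent giving 1 is 16.

16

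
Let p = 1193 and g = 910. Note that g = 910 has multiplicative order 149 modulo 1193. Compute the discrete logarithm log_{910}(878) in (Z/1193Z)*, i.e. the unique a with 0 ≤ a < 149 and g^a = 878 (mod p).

66

Baby-step giant-step with m = ceil(sqrt(149)) = 13.
Baby table (910^j mod 1193 for j=0..12):
  0:1  1:910  2:158  3:620  4:1104  5:134  6:254  7:891
  8:763  9:4  10:61  11:632  12:94
Giant step factor: 910^(-13) ≡ 754 (mod 1193).
Scan 878·754^i mod 1193 for i = 0, 1, …:
  i=0: 878   i=1: 1090   i=2: 1076   i=3: 64
  i=4: 536   i=5: 910
Match at i=5, j=1: a = 5·13 + 1 = 66.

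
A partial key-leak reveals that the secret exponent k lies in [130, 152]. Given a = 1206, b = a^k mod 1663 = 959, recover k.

151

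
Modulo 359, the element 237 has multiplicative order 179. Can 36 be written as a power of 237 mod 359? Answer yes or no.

yes

36 ∈ ⟨237⟩ iff 36^179 ≡ 1 (mod 359), since |⟨237⟩| = 179.
36^179 mod 359 = 1.
Since 1 = 1, 36 lies in the subgroup.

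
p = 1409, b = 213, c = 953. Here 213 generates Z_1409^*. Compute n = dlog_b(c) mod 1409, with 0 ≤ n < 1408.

138

Baby-step giant-step with m = ceil(sqrt(1408)) = 38.
Baby table (213^j mod 1409 for j=0..37):
  0:1  1:213  2:281  3:675  4:57  5:869  6:518  7:432
  8:431  9:218  10:1346  11:671  12:614  13:1154  14:636  15:204
  16:1182  17:964  18:1027  19:356  20:1151  21:1406  22:770  23:566
  24:793  25:1238  26:211  27:1264  28:113  29:116  30:755  31:189
  32:805  33:976  34:765  35:910  36:797  37:681
Giant step factor: 213^(-38) ≡ 476 (mod 1409).
Scan 953·476^i mod 1409 for i = 0, 1, …:
  i=0: 953   i=1: 1339   i=2: 496   i=3: 793
Match at i=3, j=24: n = 3·38 + 24 = 138.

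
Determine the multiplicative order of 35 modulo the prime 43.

7

The order of 35 must divide p − 1 = 42 = 2 · 3 · 7.
Divisors: 1, 2, 3, 6, 7, 14, 21, 42.
Check each in increasing order: 35^1 ≡ 35;  35^2 ≡ 21;  35^3 ≡ 4;  35^6 ≡ 16;  35^7 ≡ 1.
Smallest exponent giving 1 is 7.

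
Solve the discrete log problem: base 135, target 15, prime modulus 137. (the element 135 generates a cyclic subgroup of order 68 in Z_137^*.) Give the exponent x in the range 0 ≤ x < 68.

62

Baby-step giant-step with m = ceil(sqrt(68)) = 9.
Baby table (135^j mod 137 for j=0..8):
  0:1  1:135  2:4  3:129  4:16  5:105  6:64  7:9
  8:119
Giant step factor: 135^(-9) ≡ 118 (mod 137).
Scan 15·118^i mod 137 for i = 0, 1, …:
  i=0: 15   i=1: 126   i=2: 72   i=3: 2
  i=4: 99   i=5: 37   i=6: 119
Match at i=6, j=8: x = 6·9 + 8 = 62.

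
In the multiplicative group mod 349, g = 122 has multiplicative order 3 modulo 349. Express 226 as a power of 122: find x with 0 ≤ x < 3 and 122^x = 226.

Successive powers of 122 modulo 349:
  122^0=1  122^1=122  122^2=226
So 122^2 ≡ 226 (mod 349), giving x = 2.

2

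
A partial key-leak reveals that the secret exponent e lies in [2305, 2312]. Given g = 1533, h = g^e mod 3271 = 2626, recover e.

2312

Compute 1533^2305 mod 3271 = 1010, then multiply by 1533 repeatedly:
  1533^2305=1010  1533^2306=1147  1533^2307=1824  1533^2308=2758  1533^2309=1882
  1533^2310=84  1533^2311=1203  1533^2312=2626
Found 2626 at exponent 2312.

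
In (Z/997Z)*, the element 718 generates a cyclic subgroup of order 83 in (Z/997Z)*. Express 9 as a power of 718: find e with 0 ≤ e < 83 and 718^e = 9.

66

Baby-step giant-step with m = ceil(sqrt(83)) = 10.
Baby table (718^j mod 997 for j=0..9):
  0:1  1:718  2:75  3:12  4:640  5:900  6:144  7:701
  8:830  9:731
Giant step factor: 718^(-10) ≡ 327 (mod 997).
Scan 9·327^i mod 997 for i = 0, 1, …:
  i=0: 9   i=1: 949   i=2: 256   i=3: 961
  i=4: 192   i=5: 970   i=6: 144
Match at i=6, j=6: e = 6·10 + 6 = 66.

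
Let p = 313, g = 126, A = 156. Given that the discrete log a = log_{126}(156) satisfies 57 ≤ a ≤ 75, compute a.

58

Compute 126^57 mod 313 = 195, then multiply by 126 repeatedly:
  126^57=195  126^58=156
Found 156 at exponent 58.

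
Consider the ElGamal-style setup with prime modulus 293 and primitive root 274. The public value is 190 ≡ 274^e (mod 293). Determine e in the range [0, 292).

117

Baby-step giant-step with m = ceil(sqrt(292)) = 18.
Baby table (274^j mod 293 for j=0..17):
  0:1  1:274  2:68  3:173  4:229  5:44  6:43  7:62
  8:287  9:114  10:178  11:134  12:91  13:29  14:35  15:214
  16:36  17:195
Giant step factor: 274^(-18) ≡ 31 (mod 293).
Scan 190·31^i mod 293 for i = 0, 1, …:
  i=0: 190   i=1: 30   i=2: 51   i=3: 116
  i=4: 80   i=5: 136   i=6: 114
Match at i=6, j=9: e = 6·18 + 9 = 117.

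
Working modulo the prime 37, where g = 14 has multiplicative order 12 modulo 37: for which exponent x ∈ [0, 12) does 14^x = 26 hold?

8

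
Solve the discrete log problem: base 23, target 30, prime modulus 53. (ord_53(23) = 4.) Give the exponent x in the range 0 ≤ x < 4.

Successive powers of 23 modulo 53:
  23^0=1  23^1=23  23^2=52  23^3=30
So 23^3 ≡ 30 (mod 53), giving x = 3.

3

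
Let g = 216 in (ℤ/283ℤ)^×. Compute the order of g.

The order of 216 must divide p − 1 = 282 = 2 · 3 · 47.
Divisors: 1, 2, 3, 6, 47, 94, 141, 282.
Check each in increasing order: 216^1 ≡ 216;  216^2 ≡ 244;  216^3 ≡ 66;  216^6 ≡ 111;  216^47 ≡ 1.
Smallest exponent giving 1 is 47.

47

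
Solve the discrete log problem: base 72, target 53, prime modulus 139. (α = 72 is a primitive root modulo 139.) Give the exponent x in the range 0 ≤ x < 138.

Baby-step giant-step with m = ceil(sqrt(138)) = 12.
Baby table (72^j mod 139 for j=0..11):
  0:1  1:72  2:41  3:33  4:13  5:102  6:116  7:12
  8:30  9:75  10:118  11:17
Giant step factor: 72^(-12) ≡ 36 (mod 139).
Scan 53·36^i mod 139 for i = 0, 1, …:
  i=0: 53   i=1: 101   i=2: 22   i=3: 97
  i=4: 17
Match at i=4, j=11: x = 4·12 + 11 = 59.

59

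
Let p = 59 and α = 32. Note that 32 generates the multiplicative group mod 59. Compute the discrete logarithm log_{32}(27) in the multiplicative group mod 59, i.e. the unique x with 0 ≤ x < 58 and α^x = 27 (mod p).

30

Successive powers of 32 modulo 59:
  32^0=1  32^1=32  32^2=21  32^3=23  32^4=28  32^5=11
  32^6=57  32^7=54  32^8=17  32^9=13  32^10=3  32^11=37
  32^12=4  32^13=10  32^14=25  32^15=33  32^16=53  32^17=44
  32^18=51  32^19=39  32^20=9  32^21=52  32^22=12  32^23=30
  32^24=16  32^25=40  32^26=41  32^27=14  32^28=35  32^29=58
  32^30=27
So 32^30 ≡ 27 (mod 59), giving x = 30.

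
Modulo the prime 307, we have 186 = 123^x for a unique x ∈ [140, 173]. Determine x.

145

Compute 123^140 mod 307 = 99, then multiply by 123 repeatedly:
  123^140=99  123^141=204  123^142=225  123^143=45  123^144=9
  123^145=186
Found 186 at exponent 145.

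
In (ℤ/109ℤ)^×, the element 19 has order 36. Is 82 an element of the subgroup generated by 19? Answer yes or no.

yes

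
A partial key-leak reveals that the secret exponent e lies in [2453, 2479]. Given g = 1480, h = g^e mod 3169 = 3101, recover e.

2475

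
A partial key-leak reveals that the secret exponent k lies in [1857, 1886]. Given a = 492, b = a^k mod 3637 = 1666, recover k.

Compute 492^1857 mod 3637 = 1361, then multiply by 492 repeatedly:
  492^1857=1361  492^1858=404  492^1859=2370  492^1860=2200  492^1861=2211
  492^1862=349  492^1863=769  492^1864=100  492^1865=1919  492^1866=2165
  492^1867=3176  492^1868=2319  492^1869=2567  492^1870=925  492^1871=475
  492^1872=932  492^1873=282  492^1874=538  492^1875=2832  492^1876=373
  492^1877=1666
Found 1666 at exponent 1877.

1877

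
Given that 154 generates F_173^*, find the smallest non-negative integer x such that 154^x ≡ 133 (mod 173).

56

Baby-step giant-step with m = ceil(sqrt(172)) = 14.
Baby table (154^j mod 173 for j=0..13):
  0:1  1:154  2:15  3:61  4:52  5:50  6:88  7:58
  8:109  9:5  10:78  11:75  12:132  13:87
Giant step factor: 154^(-14) ≡ 9 (mod 173).
Scan 133·9^i mod 173 for i = 0, 1, …:
  i=0: 133   i=1: 159   i=2: 47   i=3: 77
  i=4: 1
Match at i=4, j=0: x = 4·14 + 0 = 56.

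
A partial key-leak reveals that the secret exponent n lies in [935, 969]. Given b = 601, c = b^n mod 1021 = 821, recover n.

965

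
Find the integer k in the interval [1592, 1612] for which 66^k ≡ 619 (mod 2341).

Compute 66^1592 mod 2341 = 1831, then multiply by 66 repeatedly:
  66^1592=1831  66^1593=1455  66^1594=49  66^1595=893  66^1596=413
  66^1597=1507  66^1598=1140  66^1599=328  66^1600=579  66^1601=758
  66^1602=867  66^1603=1038  66^1604=619
Found 619 at exponent 1604.

1604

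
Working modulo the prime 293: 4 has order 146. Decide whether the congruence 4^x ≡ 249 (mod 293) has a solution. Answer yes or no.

249 ∈ ⟨4⟩ iff 249^146 ≡ 1 (mod 293), since |⟨4⟩| = 146.
249^146 mod 293 = 292.
Since 292 ≠ 1, 249 does not lie in the subgroup.

no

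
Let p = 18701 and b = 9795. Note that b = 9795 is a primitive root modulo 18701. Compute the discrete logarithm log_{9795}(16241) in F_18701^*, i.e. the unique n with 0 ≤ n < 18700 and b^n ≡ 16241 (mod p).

2301

Baby-step giant-step with m = ceil(sqrt(18700)) = 137.
Baby table (9795^j mod 18701 for j=0..136):
  0:1  1:9795  2:5895  3:11538  4:4567  5:973  6:11726  7:13329
  8:5874  9:11554  10:11679  11:1788  12:9324  13:11597  14:2741  15:12160
  16:531  17:2267  18:7178  19:11451  20:12648  21:11736  22:17774  23:8721
  24:14728  25:1246  26:11518  27:14378  28:13980  29:5378  30:15494  31:5115
  32:1446  33:6913  34:15215  35:2656  36:2429  37:4383  38:12690  39:11704
  40:3550  41:7091  42:831  43:4710  44:17784  45:13166  46:17575  47:4420
  48:1085  49:5407  50:333  51:7761  52:18131  53:8449  54:6030  55:6092
  56:14950  57:6420  58:11138  59:13777  60:18000  61:15673  62:526  63:9395
  64:15105  65:9864  66:8514  67:6871  68:15247  69:16880  70:4059  71:18280
  72:9226  73:5438  74:4762  75:3496  76:1789  77:418  78:17492  79:14279
  80:16727  81:1504  82:13993  83:1806  84:17325  85:5501  86:4714  87:861
  88:18045  89:7624  90:3987  91:4977  92:14909  93:16247  94:12556  95:8244
  96:17763  97:13182  98:5986  99:5235  100:17384  101:3675  102:15901  103:8367
  104:6983  105:8928  106:3884  107:5946  108:6156  109:5996  110:9680  111:1530
  112:6849  113:5468  114:18097  115:12037  116:11311  117:6521  118:9280  119:10740
  120:5175  121:9415  122:5294  123:15558  124:14862  125:4706  126:16006  127:8287
  128:8825  129:4853  130:15894  131:14606  132:3120  133:2966  134:9317  135:17836
  136:17579
Giant step factor: 9795^(-137) ≡ 6991 (mod 18701).
Scan 16241·6991^i mod 18701 for i = 0, 1, …:
  i=0: 16241   i=1: 7060   i=2: 4521   i=3: 1621
  i=4: 18306   i=5: 6303   i=6: 4717   i=7: 6684
  i=8: 12746   i=9: 15722     …   i=15: 4321
  i=16: 5996
Match at i=16, j=109: n = 16·137 + 109 = 2301.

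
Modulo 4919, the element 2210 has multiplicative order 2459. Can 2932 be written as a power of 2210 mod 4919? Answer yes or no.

2932 ∈ ⟨2210⟩ iff 2932^2459 ≡ 1 (mod 4919), since |⟨2210⟩| = 2459.
2932^2459 mod 4919 = 1.
Since 1 = 1, 2932 lies in the subgroup.

yes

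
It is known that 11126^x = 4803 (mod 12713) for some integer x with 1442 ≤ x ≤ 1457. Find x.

1447

Compute 11126^1442 mod 12713 = 7519, then multiply by 11126 repeatedly:
  11126^1442=7519  11126^1443=4854  11126^1444=780  11126^1445=8014  11126^1446=7495
  11126^1447=4803
Found 4803 at exponent 1447.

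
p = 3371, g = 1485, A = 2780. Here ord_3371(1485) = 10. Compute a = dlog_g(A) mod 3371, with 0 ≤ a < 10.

Successive powers of 1485 modulo 3371:
  1485^0=1  1485^1=1485  1485^2=591  1485^3=1175  1485^4=2068  1485^5=3370
  1485^6=1886  1485^7=2780
So 1485^7 ≡ 2780 (mod 3371), giving a = 7.

7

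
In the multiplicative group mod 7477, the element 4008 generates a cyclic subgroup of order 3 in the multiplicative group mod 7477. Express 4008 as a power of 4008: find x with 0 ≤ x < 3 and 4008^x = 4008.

1

Successive powers of 4008 modulo 7477:
  4008^0=1  4008^1=4008
So 4008^1 ≡ 4008 (mod 7477), giving x = 1.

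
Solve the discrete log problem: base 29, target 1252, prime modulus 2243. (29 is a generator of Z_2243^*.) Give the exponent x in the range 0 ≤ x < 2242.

Baby-step giant-step with m = ceil(sqrt(2242)) = 48.
Baby table (29^j mod 2243 for j=0..47):
  0:1  1:29  2:841  3:1959  4:736  5:1157  6:2151  7:1818
  8:1133  9:1455  10:1821  11:1220  12:1735  13:969  14:1185  15:720
  16:693  17:2153  18:1876  19:572  20:887  21:1050  22:1291  23:1551
  24:119  25:1208  26:1387  27:2092  28:107  29:860  30:267  31:1014
  32:247  33:434  34:1371  35:1628  36:109  37:918  38:1949  39:446
  40:1719  41:505  42:1187  43:778  44:132  45:1585  46:1105  47:643
Giant step factor: 29^(-48) ≡ 1088 (mod 2243).
Scan 1252·1088^i mod 2243 for i = 0, 1, …:
  i=0: 1252   i=1: 675   i=2: 939   i=3: 1067
  i=4: 1265   i=5: 1361   i=6: 388   i=7: 460
  i=8: 291   i=9: 345     …   i=18: 448
  i=19: 693
Match at i=19, j=16: x = 19·48 + 16 = 928.

928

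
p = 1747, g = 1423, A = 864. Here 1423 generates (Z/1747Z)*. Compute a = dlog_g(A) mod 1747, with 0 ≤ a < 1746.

188

Baby-step giant-step with m = ceil(sqrt(1746)) = 42.
Baby table (1423^j mod 1747 for j=0..41):
  0:1  1:1423  2:156  3:119  4:1625  5:1094  6:185  7:1205
  8:908  9:1051  10:141  11:1485  12:1032  13:1056  14:268  15:518
  16:1627  17:446  18:497  19:1443  20:664  21:1492  22:511  23:401
  24:1101  25:1411  26:550  27:1741  28:197  29:811  30:1033  31:732
  32:424  33:637  34:1505  35:1540  36:682  37:901  38:1572  39:796
  40:652  41:139
Giant step factor: 1423^(-42) ≡ 611 (mod 1747).
Scan 864·611^i mod 1747 for i = 0, 1, …:
  i=0: 864   i=1: 310   i=2: 734   i=3: 1242
  i=4: 664
Match at i=4, j=20: a = 4·42 + 20 = 188.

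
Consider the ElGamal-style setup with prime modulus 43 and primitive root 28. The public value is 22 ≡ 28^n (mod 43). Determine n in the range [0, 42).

3

Baby-step giant-step with m = ceil(sqrt(42)) = 7.
Baby table (28^j mod 43 for j=0..6):
  0:1  1:28  2:10  3:22  4:14  5:5  6:11
Giant step factor: 28^(-7) ≡ 37 (mod 43).
Scan 22·37^i mod 43 for i = 0, 1, …:
  i=0: 22
Match at i=0, j=3: n = 0·7 + 3 = 3.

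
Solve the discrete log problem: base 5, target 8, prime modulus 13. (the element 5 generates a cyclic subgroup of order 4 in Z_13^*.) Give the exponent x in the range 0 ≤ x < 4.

3

Successive powers of 5 modulo 13:
  5^0=1  5^1=5  5^2=12  5^3=8
So 5^3 ≡ 8 (mod 13), giving x = 3.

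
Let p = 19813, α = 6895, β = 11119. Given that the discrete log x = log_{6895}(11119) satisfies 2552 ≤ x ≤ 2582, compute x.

2571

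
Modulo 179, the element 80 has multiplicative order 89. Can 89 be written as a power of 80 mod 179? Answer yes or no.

yes

89 ∈ ⟨80⟩ iff 89^89 ≡ 1 (mod 179), since |⟨80⟩| = 89.
89^89 mod 179 = 1.
Since 1 = 1, 89 lies in the subgroup.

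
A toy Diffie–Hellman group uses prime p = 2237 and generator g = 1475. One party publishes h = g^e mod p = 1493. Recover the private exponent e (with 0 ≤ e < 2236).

Baby-step giant-step with m = ceil(sqrt(2236)) = 48.
Baby table (1475^j mod 2237 for j=0..47):
  0:1  1:1475  2:1261  3:1028  4:1851  5:1085  6:920  7:1378
  8:1354  9:1746  10:563  11:498  12:814  13:1618  14:1908  15:154
  16:1213  17:1812  18:1722  19:955  20:1552  21:749  22:1934  23:475
  24:444  25:1696  26:634  27:84  28:865  29:785  30:1346  31:1131
  32:1660  33:1222  34:1665  35:1886  36:1259  37:315  38:1566  39:1266
  40:1692  41:1445  42:1751  43:1227  44:92  45:1480  46:1925  47:622
Giant step factor: 1475^(-48) ≡ 1494 (mod 2237).
Scan 1493·1494^i mod 2237 for i = 0, 1, …:
  i=0: 1493   i=1: 253   i=2: 2166   i=3: 1302
  i=4: 1235   i=5: 1802   i=6: 1077   i=7: 635
  i=8: 202   i=9: 2030     …   i=15: 904
  i=16: 1665
Match at i=16, j=34: e = 16·48 + 34 = 802.

802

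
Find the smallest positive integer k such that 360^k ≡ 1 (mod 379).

378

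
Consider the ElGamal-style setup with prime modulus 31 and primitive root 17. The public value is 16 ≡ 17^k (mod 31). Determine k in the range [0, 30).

18

Successive powers of 17 modulo 31:
  17^0=1  17^1=17  17^2=10  17^3=15  17^4=7  17^5=26
  17^6=8  17^7=12  17^8=18  17^9=27  17^10=25  17^11=22
  17^12=2  17^13=3  17^14=20  17^15=30  17^16=14  17^17=21
  17^18=16
So 17^18 ≡ 16 (mod 31), giving k = 18.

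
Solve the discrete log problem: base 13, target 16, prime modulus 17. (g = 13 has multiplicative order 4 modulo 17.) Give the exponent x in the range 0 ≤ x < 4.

Successive powers of 13 modulo 17:
  13^0=1  13^1=13  13^2=16
So 13^2 ≡ 16 (mod 17), giving x = 2.

2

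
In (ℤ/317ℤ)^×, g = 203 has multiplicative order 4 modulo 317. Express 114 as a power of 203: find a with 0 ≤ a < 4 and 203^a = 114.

Successive powers of 203 modulo 317:
  203^0=1  203^1=203  203^2=316  203^3=114
So 203^3 ≡ 114 (mod 317), giving a = 3.

3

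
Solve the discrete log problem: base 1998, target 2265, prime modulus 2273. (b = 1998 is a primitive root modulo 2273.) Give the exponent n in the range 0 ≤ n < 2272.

460

Baby-step giant-step with m = ceil(sqrt(2272)) = 48.
Baby table (1998^j mod 2273 for j=0..47):
  0:1  1:1998  2:616  3:1075  4:2138  5:757  6:941  7:347
  8:41  9:90  10:253  11:888  12:1284  13:1488  14:2213  15:589
  16:1681  17:1417  18:1281  19:40  20:365  21:1910  22:2086  23:1419
  24:731  25:1272  26:242  27:1640  28:1327  29:1028  30:1425  31:1354
  32:422  33:2146  34:830  35:1323  36:2128  37:1234  38:1600  39:962
  40:1391  41:1612  42:2208  43:1964  44:874  45:588  46:1956  47:801
Giant step factor: 1998^(-48) ≡ 1622 (mod 2273).
Scan 2265·1622^i mod 2273 for i = 0, 1, …:
  i=0: 2265   i=1: 662   i=2: 908   i=3: 2145
  i=4: 1500   i=5: 890   i=6: 225   i=7: 1270
  i=8: 602   i=9: 1327
Match at i=9, j=28: n = 9·48 + 28 = 460.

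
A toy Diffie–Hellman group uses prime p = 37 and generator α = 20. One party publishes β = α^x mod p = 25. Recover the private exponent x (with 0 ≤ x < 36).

22

Successive powers of 20 modulo 37:
  20^0=1  20^1=20  20^2=30  20^3=8  20^4=12  20^5=18
  20^6=27  20^7=22  20^8=33  20^9=31  20^10=28  20^11=5
  20^12=26  20^13=2  20^14=3  20^15=23  20^16=16  20^17=24
  20^18=36  20^19=17  20^20=7  20^21=29  20^22=25
So 20^22 ≡ 25 (mod 37), giving x = 22.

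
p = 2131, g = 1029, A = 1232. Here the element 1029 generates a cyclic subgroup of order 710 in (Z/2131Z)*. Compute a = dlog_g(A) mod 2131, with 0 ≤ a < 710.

154

Baby-step giant-step with m = ceil(sqrt(710)) = 27.
Baby table (1029^j mod 2131 for j=0..26):
  0:1  1:1029  2:1865  3:1185  4:433  5:178  6:2027  7:1665
  8:2092  9:358  10:1850  11:667  12:161  13:1582  14:1925  15:1126
  16:1521  17:955  18:304  19:1690  20:114  21:101  22:1641  23:837
  24:349  25:1113  26:930
Giant step factor: 1029^(-27) ≡ 1002 (mod 2131).
Scan 1232·1002^i mod 2131 for i = 0, 1, …:
  i=0: 1232   i=1: 615   i=2: 371   i=3: 948
  i=4: 1601   i=5: 1690
Match at i=5, j=19: a = 5·27 + 19 = 154.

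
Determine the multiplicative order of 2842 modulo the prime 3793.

1896

The order of 2842 must divide p − 1 = 3792 = 2^4 · 3 · 79.
Divisors: 1, 2, 3, 4, 6, 8, 12, 16, 24, 48, 79, 158, 237, 316, 474, 632, 948, 1264, 1896, 3792.
Check each in increasing order: 2842^1 ≡ 2842;  2842^2 ≡ 1667;  2842^3 ≡ 157;  2842^4 ≡ 2413;  2842^6 ≡ 1891;  2842^8 ≡ 314;  2842^12 ≡ 2875;  2842^16 ≡ 3771;  2842^24 ≡ 678;  2842^48 ≡ 731;  2842^79 ≡ 306;  2842^158 ≡ 2604;  2842^237 ≡ 294;  2842^316 ≡ 2725;  2842^474 ≡ 2990;  2842^632 ≡ 2724;  2842^948 ≡ 3792;  2842^1264 ≡ 1068;  2842^1896 ≡ 1.
Smallest exponent giving 1 is 1896.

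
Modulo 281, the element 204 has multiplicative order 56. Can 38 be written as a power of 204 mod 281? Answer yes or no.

yes

38 ∈ ⟨204⟩ iff 38^56 ≡ 1 (mod 281), since |⟨204⟩| = 56.
38^56 mod 281 = 1.
Since 1 = 1, 38 lies in the subgroup.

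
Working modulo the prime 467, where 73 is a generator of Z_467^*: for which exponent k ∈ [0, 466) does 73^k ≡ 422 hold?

Baby-step giant-step with m = ceil(sqrt(466)) = 22.
Baby table (73^j mod 467 for j=0..21):
  0:1  1:73  2:192  3:6  4:438  5:218  6:36  7:293
  8:374  9:216  10:357  11:376  12:362  13:274  14:388  15:304
  16:243  17:460  18:423  19:57  20:425  21:203
Giant step factor: 73^(-22) ≡ 198 (mod 467).
Scan 422·198^i mod 467 for i = 0, 1, …:
  i=0: 422   i=1: 430   i=2: 146   i=3: 421
  i=4: 232   i=5: 170   i=6: 36
Match at i=6, j=6: k = 6·22 + 6 = 138.

138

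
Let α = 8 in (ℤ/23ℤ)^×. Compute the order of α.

11

The order of 8 must divide p − 1 = 22 = 2 · 11.
Divisors: 1, 2, 11, 22.
Check each in increasing order: 8^1 ≡ 8;  8^2 ≡ 18;  8^11 ≡ 1.
Smallest exponent giving 1 is 11.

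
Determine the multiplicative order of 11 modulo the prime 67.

66

The order of 11 must divide p − 1 = 66 = 2 · 3 · 11.
Divisors: 1, 2, 3, 6, 11, 22, 33, 66.
Check each in increasing order: 11^1 ≡ 11;  11^2 ≡ 54;  11^3 ≡ 58;  11^6 ≡ 14;  11^11 ≡ 30;  11^22 ≡ 29;  11^33 ≡ 66;  11^66 ≡ 1.
Smallest exponent giving 1 is 66.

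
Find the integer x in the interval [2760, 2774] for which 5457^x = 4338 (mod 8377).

2764

Compute 5457^2760 mod 8377 = 96, then multiply by 5457 repeatedly:
  5457^2760=96  5457^2761=4498  5457^2762=976  5457^2763=6637  5457^2764=4338
Found 4338 at exponent 2764.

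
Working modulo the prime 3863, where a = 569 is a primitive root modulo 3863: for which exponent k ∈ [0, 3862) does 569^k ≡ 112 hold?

Baby-step giant-step with m = ceil(sqrt(3862)) = 63.
Baby table (569^j mod 3863 for j=0..62):
  0:1  1:569  2:3132  3:1265  4:1267  5:2405  6:943  7:3473
  8:2144  9:3091  10:1114  11:334  12:759  13:3078  14:1443  15:2111
  16:3629  17:2059  18:1082  19:1441  20:973  21:1228  22:3392  23:2411
  24:494  25:2950  26:2008  27:2967  28:92  29:2129  30:2282  31:490
  32:674  33:1069  34:1770  35:2750  36:235  37:2373  38:2050  39:3687
  40:294  41:1177  42:1414  43:1062  44:1650  45:141  46:2969  47:1230
  48:667  49:949  50:3024  51:1621  52:2955  53:990  54:3175  55:2554
  56:738  57:2718  58:1342  59:2587  60:200  61:1773  62:594
Giant step factor: 569^(-63) ≡ 2551 (mod 3863).
Scan 112·2551^i mod 3863 for i = 0, 1, …:
  i=0: 112   i=1: 3713   i=2: 3650   i=3: 1320
  i=4: 2647   i=5: 3836   i=6: 657   i=7: 3328
  i=8: 2717   i=9: 845     …   i=17: 2322
  i=18: 1443
Match at i=18, j=14: k = 18·63 + 14 = 1148.

1148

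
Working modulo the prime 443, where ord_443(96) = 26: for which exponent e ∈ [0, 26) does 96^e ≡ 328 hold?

Successive powers of 96 modulo 443:
  96^0=1  96^1=96  96^2=356  96^3=65  96^4=38  96^5=104
  96^6=238  96^7=255  96^8=115  96^9=408  96^10=184  96^11=387
  96^12=383  96^13=442  96^14=347  96^15=87  96^16=378  96^17=405
  96^18=339  96^19=205  96^20=188  96^21=328
So 96^21 ≡ 328 (mod 443), giving e = 21.

21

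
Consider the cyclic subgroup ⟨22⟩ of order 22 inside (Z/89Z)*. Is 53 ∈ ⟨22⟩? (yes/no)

no

⟨22⟩ has order 22; its elements mod 89 are {1, 2, 4, 8, 11, 16, 22, 25, 32, 39, 44, 45, 50, 57, 64, 67, 73, 78, 81, 85, 87, 88}.
53 is not in this set.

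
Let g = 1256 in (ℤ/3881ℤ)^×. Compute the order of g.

The order of 1256 must divide p − 1 = 3880 = 2^3 · 5 · 97.
Divisors: 1, 2, 4, 5, 8, 10, 20, 40, 97, 194, 388, 485, 776, 970, 1940, 3880.
Check each in increasing order: 1256^1 ≡ 1256;  1256^2 ≡ 1850;  1256^4 ≡ 3339;  1256^5 ≡ 2304;  1256^8 ≡ 2689;  1256^10 ≡ 3089;  1256^20 ≡ 2423;  1256^40 ≡ 2857;  1256^97 ≡ 743;  1256^194 ≡ 947;  1256^388 ≡ 298;  1256^485 ≡ 197;  1256^776 ≡ 3422;  1256^970 ≡ 3880;  1256^1940 ≡ 1.
Smallest exponent giving 1 is 1940.

1940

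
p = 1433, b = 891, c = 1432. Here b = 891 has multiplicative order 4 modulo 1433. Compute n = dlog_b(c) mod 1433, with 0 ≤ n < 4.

Successive powers of 891 modulo 1433:
  891^0=1  891^1=891  891^2=1432
So 891^2 ≡ 1432 (mod 1433), giving n = 2.

2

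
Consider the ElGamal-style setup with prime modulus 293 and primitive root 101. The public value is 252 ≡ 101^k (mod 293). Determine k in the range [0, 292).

Baby-step giant-step with m = ceil(sqrt(292)) = 18.
Baby table (101^j mod 293 for j=0..17):
  0:1  1:101  2:239  3:113  4:279  5:51  6:170  7:176
  8:196  9:165  10:257  11:173  12:186  13:34  14:211  15:215
  16:33  17:110
Giant step factor: 101^(-18) ≡ 61 (mod 293).
Scan 252·61^i mod 293 for i = 0, 1, …:
  i=0: 252   i=1: 136   i=2: 92   i=3: 45
  i=4: 108   i=5: 142   i=6: 165
Match at i=6, j=9: k = 6·18 + 9 = 117.

117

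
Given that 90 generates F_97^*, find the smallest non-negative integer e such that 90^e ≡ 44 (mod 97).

Baby-step giant-step with m = ceil(sqrt(96)) = 10.
Baby table (90^j mod 97 for j=0..9):
  0:1  1:90  2:49  3:45  4:73  5:71  6:85  7:84
  8:91  9:42
Giant step factor: 90^(-10) ≡ 32 (mod 97).
Scan 44·32^i mod 97 for i = 0, 1, …:
  i=0: 44   i=1: 50   i=2: 48   i=3: 81
  i=4: 70   i=5: 9   i=6: 94   i=7: 1
Match at i=7, j=0: e = 7·10 + 0 = 70.

70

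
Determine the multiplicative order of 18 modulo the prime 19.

2

The order of 18 must divide p − 1 = 18 = 2 · 3^2.
Divisors: 1, 2, 3, 6, 9, 18.
Check each in increasing order: 18^1 ≡ 18;  18^2 ≡ 1.
Smallest exponent giving 1 is 2.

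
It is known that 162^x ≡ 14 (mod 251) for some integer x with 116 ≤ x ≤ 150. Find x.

117

Compute 162^116 mod 251 = 217, then multiply by 162 repeatedly:
  162^116=217  162^117=14
Found 14 at exponent 117.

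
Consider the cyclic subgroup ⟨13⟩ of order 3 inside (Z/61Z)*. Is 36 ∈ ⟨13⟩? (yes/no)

no

⟨13⟩ has order 3; its elements mod 61 are {1, 13, 47}.
36 is not in this set.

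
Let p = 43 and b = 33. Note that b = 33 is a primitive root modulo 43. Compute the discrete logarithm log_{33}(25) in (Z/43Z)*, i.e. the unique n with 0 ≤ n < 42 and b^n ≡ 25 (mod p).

26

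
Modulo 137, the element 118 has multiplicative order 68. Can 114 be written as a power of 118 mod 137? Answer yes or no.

no

114 ∈ ⟨118⟩ iff 114^68 ≡ 1 (mod 137), since |⟨118⟩| = 68.
114^68 mod 137 = 136.
Since 136 ≠ 1, 114 does not lie in the subgroup.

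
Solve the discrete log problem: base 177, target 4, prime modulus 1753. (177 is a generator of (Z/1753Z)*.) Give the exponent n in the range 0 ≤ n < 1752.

1080

Baby-step giant-step with m = ceil(sqrt(1752)) = 42.
Baby table (177^j mod 1753 for j=0..41):
  0:1  1:177  2:1528  3:494  4:1541  5:1042  6:369  7:452
  8:1119  9:1727  10:657  11:591  12:1180  13:253  14:956  15:924
  16:519  17:707  18:676  19:448  20:411  21:874  22:434  23:1439
  24:518  25:530  26:901  27:1707  28:623  29:1585  30:65  31:987
  32:1152  33:556  34:244  35:1116  36:1196  37:1332  38:862  39:63
  40:633  41:1602
Giant step factor: 177^(-42) ≡ 491 (mod 1753).
Scan 4·491^i mod 1753 for i = 0, 1, …:
  i=0: 4   i=1: 211   i=2: 174   i=3: 1290
  i=4: 557   i=5: 19   i=6: 564   i=7: 1703
  i=8: 1745   i=9: 1331     …   i=24: 1721
  i=25: 65
Match at i=25, j=30: n = 25·42 + 30 = 1080.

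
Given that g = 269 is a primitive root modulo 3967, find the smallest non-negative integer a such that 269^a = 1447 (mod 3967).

Baby-step giant-step with m = ceil(sqrt(3966)) = 63.
Baby table (269^j mod 3967 for j=0..62):
  0:1  1:269  2:955  3:3007  4:3582  5:3544  6:1256  7:669
  8:1446  9:208  10:414  11:290  12:2637  13:3227  14:3257  15:3393
  16:307  17:3243  18:3594  19:2805  20:815  21:1050  22:793  23:3066
  24:3585  25:384  26:154  27:1756  28:291  29:2906  30:215  31:2297
  32:3008  33:3851  34:532  35:296  36:284  37:1023  38:1464  39:1083
  40:1736  41:2845  42:3641  43:3547  44:2063  45:3534  46:2533  47:3020
  48:3112  49:91  50:677  51:3598  52:3881  53:668  54:1177  55:3220
  56:1374  57:675  58:3060  59:1971  60:2588  61:1947  62:99
Giant step factor: 269^(-63) ≡ 3099 (mod 3967).
Scan 1447·3099^i mod 3967 for i = 0, 1, …:
  i=0: 1447   i=1: 1543   i=2: 1522   i=3: 3882
  i=4: 2374   i=5: 2208   i=6: 3484   i=7: 2709
  i=8: 1019   i=9: 149     …   i=53: 2679
  i=54: 3257
Match at i=54, j=14: a = 54·63 + 14 = 3416.

3416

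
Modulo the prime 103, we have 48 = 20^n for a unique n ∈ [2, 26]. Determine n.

Compute 20^2 mod 103 = 91, then multiply by 20 repeatedly:
  20^2=91  20^3=69  20^4=41  20^5=99  20^6=23
  20^7=48
Found 48 at exponent 7.

7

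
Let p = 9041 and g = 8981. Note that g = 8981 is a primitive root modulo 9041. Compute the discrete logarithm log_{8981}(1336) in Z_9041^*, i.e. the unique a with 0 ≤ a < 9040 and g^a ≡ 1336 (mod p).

Baby-step giant-step with m = ceil(sqrt(9040)) = 96.
Baby table (8981^j mod 9041 for j=0..95):
  0:1  1:8981  2:3600  3:984  4:4247  5:7369  6:869  7:2106
  8:214  9:5242  10:1915  11:2633  12:4758  13:3832  14:5146  15:7675
  16:591  17:704  18:2965  19:2920  20:5620  21:6358  22:7283  23:6029
  24:8941  25:6000  26:1640  27:1051  28:227  29:4462  30:3510  31:6384
  32:5723  33:178  34:7402  35:7930  36:3373  37:5563  38:737  39:985
  40:4187  41:1928  42:1853  43:6353  44:7583  45:6111  46:4021  47:2847
  48:959  49:5747  50:7779  51:3392  52:4423  53:5850  54:1599  55:3511
  56:6324  57:282  58:1162  59:2608  60:6258  61:4242  62:7669  63:951
  64:6227  65:6102  66:4561  67:6611  68:1144  69:3688  70:4745  71:4612
  72:3551  73:3924  74:8667  75:4358  76:709  77:2665  78:2838  79:1499
  80:470  81:7964  82:1333  83:1389  84:7070  85:727  86:1585  87:4351
  88:1129  89:4588  90:4991  91:7934  92:3133  93:1881  94:4673  95:8932
Giant step factor: 8981^(-96) ≡ 1934 (mod 9041).
Scan 1336·1934^i mod 9041 for i = 0, 1, …:
  i=0: 1336   i=1: 7139   i=2: 1219   i=3: 6886
  i=4: 131   i=5: 206   i=6: 600   i=7: 3152
  i=8: 2334   i=9: 2497     …   i=28: 106
  i=29: 6102
Match at i=29, j=65: a = 29·96 + 65 = 2849.

2849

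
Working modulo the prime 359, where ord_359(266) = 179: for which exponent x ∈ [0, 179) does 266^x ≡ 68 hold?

71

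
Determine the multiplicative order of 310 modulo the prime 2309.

577

The order of 310 must divide p − 1 = 2308 = 2^2 · 577.
Divisors: 1, 2, 4, 577, 1154, 2308.
Check each in increasing order: 310^1 ≡ 310;  310^2 ≡ 1431;  310^4 ≡ 1987;  310^577 ≡ 1.
Smallest exponent giving 1 is 577.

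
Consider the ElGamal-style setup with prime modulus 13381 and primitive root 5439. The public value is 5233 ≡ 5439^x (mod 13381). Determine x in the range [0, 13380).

Baby-step giant-step with m = ceil(sqrt(13380)) = 116.
Baby table (5439^j mod 13381 for j=0..115):
  0:1  1:5439  2:10711  3:9636  4:10208  5:3543  6:1737  7:557
  8:5417  9:11482  10:1471  11:12312  12:6444  13:4077  14:2486  15:6544
  16:12737  17:3106  18:6712  19:3200  20:9500  21:6459  22:5376  23:2579
  24:3893  25:5285  26:2727  27:6005  28:11555  29:10469  30:4736  31:679
  32:13306  33:6886  34:12916  35:13255  36:10498  37:1895  38:3535  39:11749
  40:8536  41:8615  42:10104  43:13270  44:11797  45:1988  46:884  47:4297
  48:8157  49:7908  50:5078  51:858  52:10074  53:10672  54:11611  55:7290
  56:2407  57:5055  58:9571  59:4579  60:3140  61:4304  62:6087  63:2599
  64:5625  65:5409  66:8113  67:9450  68:2129  69:5066  70:2495  71:1971
  72:2088  73:9544  74:4917  75:8325  76:11752  77:11472  78:605  79:12250
  80:3751  81:9045  82:7199  83:2555  84:7167  85:2460  86:12321  87:1871
  88:6809  89:8924  90:4749  91:4481  92:5358  93:11725  94:11810  95:5790
  96:6317  97:9136  98:7051  99:443  100:897  101:8099  102:209  103:12747
  104:3972  105:6774  106:5893  107:4532  108:1746  109:9365  110:8149  111:4539
  112:13057  113:4056  114:8696  115:9090
Giant step factor: 5439^(-116) ≡ 8175 (mod 13381).
Scan 5233·8175^i mod 13381 for i = 0, 1, …:
  i=0: 5233   i=1: 718   i=2: 8772   i=3: 2321
  i=4: 13298   i=5: 3906   i=6: 4484   i=7: 6141
  i=8: 10544   i=9: 10179     …   i=16: 11981
  i=17: 9136
Match at i=17, j=97: x = 17·116 + 97 = 2069.

2069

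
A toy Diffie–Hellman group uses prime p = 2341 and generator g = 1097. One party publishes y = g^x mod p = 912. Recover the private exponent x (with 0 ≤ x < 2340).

462

Baby-step giant-step with m = ceil(sqrt(2340)) = 49.
Baby table (1097^j mod 2341 for j=0..48):
  0:1  1:1097  2:135  3:612  4:1838  5:685  6:2325  7:1176
  8:181  9:1913  10:1025  11:745  12:256  13:2253  14:1786  15:2166
  16:2328  17:2126  18:586  19:1408  20:1857  21:459  22:208  23:1099
  24:2329  25:882  26:721  27:2020  28:1354  29:1144  30:192  31:2275
  32:169  33:454  34:1746  35:424  36:1610  37:1056  38:1978  39:2100
  40:156  41:239  42:2332  43:1832  44:1126  45:1515  46:2186  47:858
  48:144
Giant step factor: 1097^(-49) ≡ 1537 (mod 2341).
Scan 912·1537^i mod 2341 for i = 0, 1, …:
  i=0: 912   i=1: 1826   i=2: 2044   i=3: 6
  i=4: 2199   i=5: 1800   i=6: 1879   i=7: 1570
  i=8: 1860   i=9: 459
Match at i=9, j=21: x = 9·49 + 21 = 462.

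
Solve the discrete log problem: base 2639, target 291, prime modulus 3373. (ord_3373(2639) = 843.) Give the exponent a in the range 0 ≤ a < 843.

49

Baby-step giant-step with m = ceil(sqrt(843)) = 30.
Baby table (2639^j mod 3373 for j=0..29):
  0:1  1:2639  2:2449  3:243  4:407  5:1459  6:1708  7:1084
  8:372  9:165  10:318  11:2698  12:2992  13:3068  14:1252  15:1861
  16:91  17:666  18:241  19:1875  20:3307  21:1222  22:270  23:827
  24:122  25:1523  26:1954  27:2662  28:2432  29:2602
Giant step factor: 2639^(-30) ≡ 841 (mod 3373).
Scan 291·841^i mod 3373 for i = 0, 1, …:
  i=0: 291   i=1: 1875
Match at i=1, j=19: a = 1·30 + 19 = 49.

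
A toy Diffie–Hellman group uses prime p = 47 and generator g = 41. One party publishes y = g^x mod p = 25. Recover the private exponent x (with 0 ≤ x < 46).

40

Baby-step giant-step with m = ceil(sqrt(46)) = 7.
Baby table (41^j mod 47 for j=0..6):
  0:1  1:41  2:36  3:19  4:27  5:26  6:32
Giant step factor: 41^(-7) ≡ 35 (mod 47).
Scan 25·35^i mod 47 for i = 0, 1, …:
  i=0: 25   i=1: 29   i=2: 28   i=3: 40
  i=4: 37   i=5: 26
Match at i=5, j=5: x = 5·7 + 5 = 40.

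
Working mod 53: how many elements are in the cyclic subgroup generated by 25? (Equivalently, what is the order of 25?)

The order of 25 must divide p − 1 = 52 = 2^2 · 13.
Divisors: 1, 2, 4, 13, 26, 52.
Check each in increasing order: 25^1 ≡ 25;  25^2 ≡ 42;  25^4 ≡ 15;  25^13 ≡ 52;  25^26 ≡ 1.
Smallest exponent giving 1 is 26.

26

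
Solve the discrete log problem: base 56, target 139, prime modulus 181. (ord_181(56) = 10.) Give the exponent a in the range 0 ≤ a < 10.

9

Successive powers of 56 modulo 181:
  56^0=1  56^1=56  56^2=59  56^3=46  56^4=42  56^5=180
  56^6=125  56^7=122  56^8=135  56^9=139
So 56^9 ≡ 139 (mod 181), giving a = 9.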